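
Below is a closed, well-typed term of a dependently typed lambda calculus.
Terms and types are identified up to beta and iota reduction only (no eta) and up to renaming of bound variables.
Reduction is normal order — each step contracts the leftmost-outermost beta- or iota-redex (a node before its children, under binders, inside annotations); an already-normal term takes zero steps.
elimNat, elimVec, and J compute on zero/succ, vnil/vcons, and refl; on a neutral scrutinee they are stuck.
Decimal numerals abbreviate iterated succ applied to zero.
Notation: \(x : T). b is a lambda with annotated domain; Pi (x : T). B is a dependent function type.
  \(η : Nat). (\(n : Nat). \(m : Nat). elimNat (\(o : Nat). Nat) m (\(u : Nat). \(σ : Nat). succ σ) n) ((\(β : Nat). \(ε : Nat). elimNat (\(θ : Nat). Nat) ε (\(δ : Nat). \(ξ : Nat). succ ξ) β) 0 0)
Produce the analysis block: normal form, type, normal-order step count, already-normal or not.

reduced normal form:
  \(η : Nat). \(n : Nat). n
the term's type:
  Pi (η : Nat). Pi (n : Nat). Nat
normal-order step count: 5
already normal: no
first contracted redex: a beta-redex


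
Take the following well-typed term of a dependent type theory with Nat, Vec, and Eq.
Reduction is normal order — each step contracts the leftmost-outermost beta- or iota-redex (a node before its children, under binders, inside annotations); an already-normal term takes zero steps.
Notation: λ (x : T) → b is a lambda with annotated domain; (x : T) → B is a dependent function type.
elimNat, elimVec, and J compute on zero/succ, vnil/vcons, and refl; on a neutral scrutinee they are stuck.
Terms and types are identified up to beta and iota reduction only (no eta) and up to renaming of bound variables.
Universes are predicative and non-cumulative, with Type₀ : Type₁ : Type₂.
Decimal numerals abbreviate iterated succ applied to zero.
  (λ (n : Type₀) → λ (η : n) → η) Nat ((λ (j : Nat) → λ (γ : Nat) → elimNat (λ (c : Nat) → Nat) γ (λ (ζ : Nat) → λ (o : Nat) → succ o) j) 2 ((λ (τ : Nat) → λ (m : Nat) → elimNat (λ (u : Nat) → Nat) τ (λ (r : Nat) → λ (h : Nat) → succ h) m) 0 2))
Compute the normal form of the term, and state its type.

resulting normal form:
  4
inferred type:
  Nat
observation: the term reaches its normal form after 20 normal-order steps.


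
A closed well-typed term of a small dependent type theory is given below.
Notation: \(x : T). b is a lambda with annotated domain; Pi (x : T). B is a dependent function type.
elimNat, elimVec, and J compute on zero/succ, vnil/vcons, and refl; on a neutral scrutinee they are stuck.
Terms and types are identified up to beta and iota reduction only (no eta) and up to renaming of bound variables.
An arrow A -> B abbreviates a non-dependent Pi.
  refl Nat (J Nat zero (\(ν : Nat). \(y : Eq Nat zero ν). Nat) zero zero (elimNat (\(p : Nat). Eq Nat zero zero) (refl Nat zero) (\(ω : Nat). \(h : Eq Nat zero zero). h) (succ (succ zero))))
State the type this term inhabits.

type:
  Eq Nat zero zero


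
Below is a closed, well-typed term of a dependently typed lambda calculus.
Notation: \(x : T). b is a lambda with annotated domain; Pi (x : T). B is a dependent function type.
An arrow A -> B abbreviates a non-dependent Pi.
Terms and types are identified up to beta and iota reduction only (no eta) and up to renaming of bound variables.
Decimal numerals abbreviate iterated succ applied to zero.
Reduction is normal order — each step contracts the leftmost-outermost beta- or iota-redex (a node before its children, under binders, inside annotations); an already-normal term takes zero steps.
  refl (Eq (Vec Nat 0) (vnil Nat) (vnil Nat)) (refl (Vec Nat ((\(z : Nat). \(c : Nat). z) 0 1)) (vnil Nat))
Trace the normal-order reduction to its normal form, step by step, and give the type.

normal-order reduction:
  refl (Eq (Vec Nat 0) (vnil Nat) (vnil Nat)) (refl (Vec Nat ((\(z : Nat). \(c : Nat). z) 0 1)) (vnil Nat))
  ~> refl (Eq (Vec Nat 0) (vnil Nat) (vnil Nat)) (refl (Vec Nat ((\(z : Nat). 0) 1)) (vnil Nat))
  ~> refl (Eq (Vec Nat 0) (vnil Nat) (vnil Nat)) (refl (Vec Nat 0) (vnil Nat))
inferred type:
  Eq (Eq (Vec Nat 0) (vnil Nat) (vnil Nat)) (refl (Vec Nat 0) (vnil Nat)) (refl (Vec Nat 0) (vnil Nat))


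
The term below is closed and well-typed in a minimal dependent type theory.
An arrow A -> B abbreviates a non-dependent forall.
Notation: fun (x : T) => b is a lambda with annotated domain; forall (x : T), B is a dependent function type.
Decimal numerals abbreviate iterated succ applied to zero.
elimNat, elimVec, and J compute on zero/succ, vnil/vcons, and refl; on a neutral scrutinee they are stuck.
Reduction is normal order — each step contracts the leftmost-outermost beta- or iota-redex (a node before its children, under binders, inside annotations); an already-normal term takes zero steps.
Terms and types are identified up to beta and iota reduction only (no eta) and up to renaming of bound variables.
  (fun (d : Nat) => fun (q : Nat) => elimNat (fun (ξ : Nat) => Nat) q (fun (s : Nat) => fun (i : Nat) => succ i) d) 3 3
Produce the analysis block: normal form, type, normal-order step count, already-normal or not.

normal form:
  6
the term's type:
  Nat
reduction steps (normal order): 12
term was already normal: no
first redex: a beta-redex


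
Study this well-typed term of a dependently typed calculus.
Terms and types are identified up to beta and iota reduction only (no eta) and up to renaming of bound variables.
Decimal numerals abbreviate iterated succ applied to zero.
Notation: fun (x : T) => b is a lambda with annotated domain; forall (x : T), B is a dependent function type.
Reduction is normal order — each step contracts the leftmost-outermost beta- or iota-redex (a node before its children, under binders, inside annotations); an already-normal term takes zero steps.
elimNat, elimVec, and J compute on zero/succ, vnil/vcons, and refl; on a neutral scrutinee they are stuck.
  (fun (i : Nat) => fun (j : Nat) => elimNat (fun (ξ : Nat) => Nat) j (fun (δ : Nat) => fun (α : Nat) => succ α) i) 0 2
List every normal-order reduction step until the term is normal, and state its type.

normal-order reduction:
  (fun (i : Nat) => fun (j : Nat) => elimNat (fun (ξ : Nat) => Nat) j (fun (δ : Nat) => fun (α : Nat) => succ α) i) 0 2
  ~> (fun (i : Nat) => elimNat (fun (j : Nat) => Nat) i (fun (ξ : Nat) => fun (δ : Nat) => succ δ) 0) 2
  ~> elimNat (fun (i : Nat) => Nat) 2 (fun (j : Nat) => fun (ξ : Nat) => succ ξ) 0
  ~> 2
the term's type:
  Nat


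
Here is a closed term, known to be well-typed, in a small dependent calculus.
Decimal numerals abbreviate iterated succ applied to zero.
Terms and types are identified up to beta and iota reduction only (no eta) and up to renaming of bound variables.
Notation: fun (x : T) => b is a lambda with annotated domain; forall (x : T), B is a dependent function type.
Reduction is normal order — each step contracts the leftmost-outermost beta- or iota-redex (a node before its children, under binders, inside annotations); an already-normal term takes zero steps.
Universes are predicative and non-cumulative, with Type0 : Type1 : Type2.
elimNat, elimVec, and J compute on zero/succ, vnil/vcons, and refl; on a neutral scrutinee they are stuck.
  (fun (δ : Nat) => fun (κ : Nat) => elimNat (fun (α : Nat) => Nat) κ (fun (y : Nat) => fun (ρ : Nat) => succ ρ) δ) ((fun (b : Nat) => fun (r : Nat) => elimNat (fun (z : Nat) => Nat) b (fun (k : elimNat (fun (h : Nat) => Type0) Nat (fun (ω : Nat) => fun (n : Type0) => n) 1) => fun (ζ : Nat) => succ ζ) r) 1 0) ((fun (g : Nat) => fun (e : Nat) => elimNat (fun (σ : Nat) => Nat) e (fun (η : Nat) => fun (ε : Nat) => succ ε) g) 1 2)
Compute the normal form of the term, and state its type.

normal form:
  4
inferred type:
  Nat
observation: 15 normal-order steps separate the term from its normal form.


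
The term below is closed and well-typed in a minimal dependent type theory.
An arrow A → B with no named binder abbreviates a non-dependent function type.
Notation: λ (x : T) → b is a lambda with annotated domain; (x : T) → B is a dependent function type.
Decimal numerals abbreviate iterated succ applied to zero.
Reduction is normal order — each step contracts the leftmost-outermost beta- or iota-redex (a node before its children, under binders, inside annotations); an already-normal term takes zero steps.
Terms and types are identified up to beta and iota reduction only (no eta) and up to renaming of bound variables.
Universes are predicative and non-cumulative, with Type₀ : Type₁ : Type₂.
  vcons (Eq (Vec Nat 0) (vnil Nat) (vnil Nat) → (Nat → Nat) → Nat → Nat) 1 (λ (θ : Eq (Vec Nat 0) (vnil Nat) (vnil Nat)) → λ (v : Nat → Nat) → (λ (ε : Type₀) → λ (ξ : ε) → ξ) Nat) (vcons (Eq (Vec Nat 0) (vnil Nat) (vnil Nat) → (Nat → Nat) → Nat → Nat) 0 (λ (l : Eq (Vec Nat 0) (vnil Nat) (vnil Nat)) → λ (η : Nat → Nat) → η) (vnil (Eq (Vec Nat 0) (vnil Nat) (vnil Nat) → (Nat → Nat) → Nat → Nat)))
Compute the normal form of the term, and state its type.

reduced normal form:
  vcons (Eq (Vec Nat 0) (vnil Nat) (vnil Nat) → (Nat → Nat) → Nat → Nat) 1 (λ (θ : Eq (Vec Nat 0) (vnil Nat) (vnil Nat)) → λ (v : Nat → Nat) → λ (ε : Nat) → ε) (vcons (Eq (Vec Nat 0) (vnil Nat) (vnil Nat) → (Nat → Nat) → Nat → Nat) 0 (λ (ξ : Eq (Vec Nat 0) (vnil Nat) (vnil Nat)) → λ (l : Nat → Nat) → l) (vnil (Eq (Vec Nat 0) (vnil Nat) (vnil Nat) → (Nat → Nat) → Nat → Nat)))
inferred type:
  Vec (Eq (Vec Nat 0) (vnil Nat) (vnil Nat) → (Nat → Nat) → Nat → Nat) 2
observation: 1 normal-order step separate the term from its normal form.


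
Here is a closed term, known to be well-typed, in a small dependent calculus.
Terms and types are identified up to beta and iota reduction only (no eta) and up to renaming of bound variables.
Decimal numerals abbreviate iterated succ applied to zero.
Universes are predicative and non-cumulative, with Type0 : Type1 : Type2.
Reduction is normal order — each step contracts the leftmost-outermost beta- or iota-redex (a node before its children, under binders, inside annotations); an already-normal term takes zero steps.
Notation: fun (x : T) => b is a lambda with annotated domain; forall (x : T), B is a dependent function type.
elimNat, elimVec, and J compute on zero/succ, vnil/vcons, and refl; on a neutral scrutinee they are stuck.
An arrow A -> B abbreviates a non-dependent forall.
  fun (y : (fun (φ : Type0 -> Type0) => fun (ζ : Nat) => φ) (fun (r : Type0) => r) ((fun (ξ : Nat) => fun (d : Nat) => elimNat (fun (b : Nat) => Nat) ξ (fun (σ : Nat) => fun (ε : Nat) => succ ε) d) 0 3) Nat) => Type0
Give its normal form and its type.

resulting normal form:
  fun (y : Nat) => Type0
type:
  Nat -> Type1
observation: normalization takes exactly 3 steps under the normal-order strategy.


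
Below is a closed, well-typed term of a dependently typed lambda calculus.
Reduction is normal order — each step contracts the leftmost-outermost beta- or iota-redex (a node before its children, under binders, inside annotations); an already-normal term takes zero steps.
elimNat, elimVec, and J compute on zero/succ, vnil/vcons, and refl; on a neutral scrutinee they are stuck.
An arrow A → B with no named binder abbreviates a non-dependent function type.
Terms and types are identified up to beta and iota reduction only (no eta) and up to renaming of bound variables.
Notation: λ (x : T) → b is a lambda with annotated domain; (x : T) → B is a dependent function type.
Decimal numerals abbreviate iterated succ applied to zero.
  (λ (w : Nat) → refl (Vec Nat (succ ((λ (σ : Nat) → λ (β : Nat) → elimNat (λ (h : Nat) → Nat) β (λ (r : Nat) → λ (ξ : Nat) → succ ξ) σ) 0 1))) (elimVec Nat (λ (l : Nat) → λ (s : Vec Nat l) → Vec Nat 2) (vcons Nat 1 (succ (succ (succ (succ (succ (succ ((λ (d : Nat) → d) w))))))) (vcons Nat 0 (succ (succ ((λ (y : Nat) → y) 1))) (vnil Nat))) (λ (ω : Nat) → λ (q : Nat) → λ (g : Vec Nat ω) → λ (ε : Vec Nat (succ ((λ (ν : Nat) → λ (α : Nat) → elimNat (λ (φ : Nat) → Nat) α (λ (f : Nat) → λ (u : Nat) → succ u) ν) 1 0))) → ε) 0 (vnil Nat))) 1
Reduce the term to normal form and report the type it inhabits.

normal form:
  refl (Vec Nat 2) (vcons Nat 1 7 (vcons Nat 0 3 (vnil Nat)))
the term's type:
  Eq (Vec Nat 2) (vcons Nat 1 7 (vcons Nat 0 3 (vnil Nat))) (vcons Nat 1 7 (vcons Nat 0 3 (vnil Nat)))


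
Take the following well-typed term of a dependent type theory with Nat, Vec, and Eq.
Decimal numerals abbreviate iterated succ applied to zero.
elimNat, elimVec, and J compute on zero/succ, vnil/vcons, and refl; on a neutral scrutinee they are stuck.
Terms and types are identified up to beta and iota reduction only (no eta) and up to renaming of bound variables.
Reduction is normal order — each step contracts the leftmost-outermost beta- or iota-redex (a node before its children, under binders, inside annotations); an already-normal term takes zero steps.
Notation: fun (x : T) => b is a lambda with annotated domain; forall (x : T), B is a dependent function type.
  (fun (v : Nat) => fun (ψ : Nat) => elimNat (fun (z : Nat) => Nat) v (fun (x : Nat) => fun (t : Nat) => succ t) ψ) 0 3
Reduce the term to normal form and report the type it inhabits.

normal form:
  3
type:
  Nat


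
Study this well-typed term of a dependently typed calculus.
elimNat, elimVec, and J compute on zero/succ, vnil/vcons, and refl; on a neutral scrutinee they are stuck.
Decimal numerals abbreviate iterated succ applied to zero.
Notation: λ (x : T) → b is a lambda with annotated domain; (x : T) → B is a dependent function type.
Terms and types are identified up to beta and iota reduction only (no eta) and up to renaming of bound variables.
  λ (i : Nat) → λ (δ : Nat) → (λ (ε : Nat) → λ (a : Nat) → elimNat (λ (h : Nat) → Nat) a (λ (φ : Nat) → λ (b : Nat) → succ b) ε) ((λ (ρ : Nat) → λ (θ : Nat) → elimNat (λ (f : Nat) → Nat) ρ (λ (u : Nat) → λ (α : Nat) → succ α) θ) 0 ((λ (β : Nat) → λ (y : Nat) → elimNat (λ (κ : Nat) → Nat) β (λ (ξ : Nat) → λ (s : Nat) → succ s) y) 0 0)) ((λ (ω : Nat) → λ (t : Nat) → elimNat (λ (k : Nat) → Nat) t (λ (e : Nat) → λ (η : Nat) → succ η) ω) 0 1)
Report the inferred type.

type:
  (i : Nat) → (δ : Nat) → Nat


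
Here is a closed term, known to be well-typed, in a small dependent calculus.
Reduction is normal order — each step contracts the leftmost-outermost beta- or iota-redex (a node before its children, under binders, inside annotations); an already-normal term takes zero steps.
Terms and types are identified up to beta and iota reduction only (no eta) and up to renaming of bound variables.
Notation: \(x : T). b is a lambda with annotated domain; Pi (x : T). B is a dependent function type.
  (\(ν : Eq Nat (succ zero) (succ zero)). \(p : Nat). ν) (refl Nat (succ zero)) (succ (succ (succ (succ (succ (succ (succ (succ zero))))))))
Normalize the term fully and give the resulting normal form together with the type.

resulting normal form:
  refl Nat (succ zero)
inferred type:
  Eq Nat (succ zero) (succ zero)
observation: reduction starts at a beta-redex, and 2 normal-order steps reach the normal form.


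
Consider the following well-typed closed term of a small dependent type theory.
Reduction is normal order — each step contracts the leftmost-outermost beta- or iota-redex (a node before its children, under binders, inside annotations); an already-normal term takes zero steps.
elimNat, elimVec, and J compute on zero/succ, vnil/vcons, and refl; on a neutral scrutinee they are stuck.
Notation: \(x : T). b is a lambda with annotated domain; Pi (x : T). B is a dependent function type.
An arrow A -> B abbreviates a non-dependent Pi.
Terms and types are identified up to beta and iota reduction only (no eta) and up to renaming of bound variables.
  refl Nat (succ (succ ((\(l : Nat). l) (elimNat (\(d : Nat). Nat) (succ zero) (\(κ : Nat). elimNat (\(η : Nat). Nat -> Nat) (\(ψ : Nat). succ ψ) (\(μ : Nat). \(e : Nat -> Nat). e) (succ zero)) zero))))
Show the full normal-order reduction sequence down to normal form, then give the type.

normal-order reduction sequence:
  refl Nat (succ (succ ((\(l : Nat). l) (elimNat (\(d : Nat). Nat) (succ zero) (\(κ : Nat). elimNat (\(η : Nat). Nat -> Nat) (\(ψ : Nat). succ ψ) (\(μ : Nat). \(e : Nat -> Nat). e) (succ zero)) zero))))
  ~> refl Nat (succ (succ (elimNat (\(l : Nat). Nat) (succ zero) (\(d : Nat). elimNat (\(κ : Nat). Nat -> Nat) (\(η : Nat). succ η) (\(ψ : Nat). \(μ : Nat -> Nat). μ) (succ zero)) zero)))
  ~> refl Nat (succ (succ (succ zero)))
the term's type:
  Eq Nat (succ (succ (succ zero))) (succ (succ (succ zero)))


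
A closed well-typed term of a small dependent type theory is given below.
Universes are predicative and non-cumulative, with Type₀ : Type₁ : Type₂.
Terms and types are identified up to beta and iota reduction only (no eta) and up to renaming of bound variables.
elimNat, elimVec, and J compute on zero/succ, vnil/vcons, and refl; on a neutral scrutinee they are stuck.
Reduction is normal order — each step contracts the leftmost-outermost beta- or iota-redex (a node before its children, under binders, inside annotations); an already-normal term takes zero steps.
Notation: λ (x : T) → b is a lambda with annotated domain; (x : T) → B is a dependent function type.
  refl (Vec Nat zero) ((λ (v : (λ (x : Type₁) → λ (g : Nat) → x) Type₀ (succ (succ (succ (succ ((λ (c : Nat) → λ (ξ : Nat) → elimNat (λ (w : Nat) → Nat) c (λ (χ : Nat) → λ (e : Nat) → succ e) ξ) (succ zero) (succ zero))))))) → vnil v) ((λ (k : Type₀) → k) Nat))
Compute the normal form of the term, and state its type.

resulting normal form:
  refl (Vec Nat zero) (vnil Nat)
the term's type:
  Eq (Vec Nat zero) (vnil Nat) (vnil Nat)
observation: normalization takes exactly 2 steps under the normal-order strategy.


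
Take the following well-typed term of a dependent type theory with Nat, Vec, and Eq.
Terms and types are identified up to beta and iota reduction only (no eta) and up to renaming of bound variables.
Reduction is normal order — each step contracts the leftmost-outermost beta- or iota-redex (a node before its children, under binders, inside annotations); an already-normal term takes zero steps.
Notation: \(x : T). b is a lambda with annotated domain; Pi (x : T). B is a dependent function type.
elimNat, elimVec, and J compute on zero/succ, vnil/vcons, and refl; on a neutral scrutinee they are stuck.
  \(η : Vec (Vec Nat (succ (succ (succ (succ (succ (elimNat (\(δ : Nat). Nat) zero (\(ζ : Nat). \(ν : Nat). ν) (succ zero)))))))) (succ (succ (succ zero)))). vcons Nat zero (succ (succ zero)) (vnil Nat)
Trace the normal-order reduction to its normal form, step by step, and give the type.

normal-order reduction sequence:
  \(η : Vec (Vec Nat (succ (succ (succ (succ (succ (elimNat (\(δ : Nat). Nat) zero (\(ζ : Nat). \(ν : Nat). ν) (succ zero)))))))) (succ (succ (succ zero)))). vcons Nat zero (succ (succ zero)) (vnil Nat)
  ~> \(η : Vec (Vec Nat (succ (succ (succ (succ (succ ((\(δ : Nat). \(ζ : Nat). ζ) zero (elimNat (\(ν : Nat). Nat) zero (\(β : Nat). \(v : Nat). v) zero)))))))) (succ (succ (succ zero)))). vcons Nat zero (succ (succ zero)) (vnil Nat)
  ~> \(η : Vec (Vec Nat (succ (succ (succ (succ (succ ((\(δ : Nat). δ) (elimNat (\(ζ : Nat). Nat) zero (\(ν : Nat). \(β : Nat). β) zero)))))))) (succ (succ (succ zero)))). vcons Nat zero (succ (succ zero)) (vnil Nat)
  ~> \(η : Vec (Vec Nat (succ (succ (succ (succ (succ (elimNat (\(δ : Nat). Nat) zero (\(ζ : Nat). \(ν : Nat). ν) zero))))))) (succ (succ (succ zero)))). vcons Nat zero (succ (succ zero)) (vnil Nat)
  ~> \(η : Vec (Vec Nat (succ (succ (succ (succ (succ zero)))))) (succ (succ (succ zero)))). vcons Nat zero (succ (succ zero)) (vnil Nat)
the term's type:
  Pi (η : Vec (Vec Nat (succ (succ (succ (succ (succ zero)))))) (succ (succ (succ zero)))). Vec Nat (succ zero)


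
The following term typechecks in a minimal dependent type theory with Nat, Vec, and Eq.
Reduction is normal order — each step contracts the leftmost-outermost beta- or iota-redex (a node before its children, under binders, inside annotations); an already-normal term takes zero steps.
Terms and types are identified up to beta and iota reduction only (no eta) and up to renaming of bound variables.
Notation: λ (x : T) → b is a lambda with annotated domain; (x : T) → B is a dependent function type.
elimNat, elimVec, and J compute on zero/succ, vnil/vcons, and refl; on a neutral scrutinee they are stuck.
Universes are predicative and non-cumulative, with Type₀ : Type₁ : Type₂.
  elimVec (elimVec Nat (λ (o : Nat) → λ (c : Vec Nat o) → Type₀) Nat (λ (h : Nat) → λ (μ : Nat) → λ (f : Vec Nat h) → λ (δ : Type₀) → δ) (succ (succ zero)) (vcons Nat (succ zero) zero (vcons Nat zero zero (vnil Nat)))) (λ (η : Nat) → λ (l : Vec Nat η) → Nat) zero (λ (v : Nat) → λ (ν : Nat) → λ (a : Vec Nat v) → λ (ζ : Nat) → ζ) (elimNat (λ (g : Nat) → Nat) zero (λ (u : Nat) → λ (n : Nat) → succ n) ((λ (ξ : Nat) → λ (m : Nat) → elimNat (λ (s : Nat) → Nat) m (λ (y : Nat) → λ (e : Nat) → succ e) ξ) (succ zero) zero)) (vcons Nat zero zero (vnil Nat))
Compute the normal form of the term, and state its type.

resulting normal form:
  zero
type:
  Nat


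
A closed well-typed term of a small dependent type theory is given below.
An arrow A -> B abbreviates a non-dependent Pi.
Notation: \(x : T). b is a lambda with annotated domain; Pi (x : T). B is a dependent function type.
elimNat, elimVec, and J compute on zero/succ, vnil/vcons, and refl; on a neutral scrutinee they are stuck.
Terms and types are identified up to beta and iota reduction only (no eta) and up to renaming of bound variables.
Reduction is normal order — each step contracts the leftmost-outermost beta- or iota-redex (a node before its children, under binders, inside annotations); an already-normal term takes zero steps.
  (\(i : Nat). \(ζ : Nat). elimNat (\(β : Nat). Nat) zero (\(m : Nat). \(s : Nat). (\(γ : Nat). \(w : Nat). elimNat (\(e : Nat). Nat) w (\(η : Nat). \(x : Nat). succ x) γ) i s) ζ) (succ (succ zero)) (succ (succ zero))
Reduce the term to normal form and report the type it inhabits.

resulting normal form:
  succ (succ (succ (succ zero)))
inferred type:
  Nat
observation: contracting a beta-redex first, the term normalizes in 27 steps.


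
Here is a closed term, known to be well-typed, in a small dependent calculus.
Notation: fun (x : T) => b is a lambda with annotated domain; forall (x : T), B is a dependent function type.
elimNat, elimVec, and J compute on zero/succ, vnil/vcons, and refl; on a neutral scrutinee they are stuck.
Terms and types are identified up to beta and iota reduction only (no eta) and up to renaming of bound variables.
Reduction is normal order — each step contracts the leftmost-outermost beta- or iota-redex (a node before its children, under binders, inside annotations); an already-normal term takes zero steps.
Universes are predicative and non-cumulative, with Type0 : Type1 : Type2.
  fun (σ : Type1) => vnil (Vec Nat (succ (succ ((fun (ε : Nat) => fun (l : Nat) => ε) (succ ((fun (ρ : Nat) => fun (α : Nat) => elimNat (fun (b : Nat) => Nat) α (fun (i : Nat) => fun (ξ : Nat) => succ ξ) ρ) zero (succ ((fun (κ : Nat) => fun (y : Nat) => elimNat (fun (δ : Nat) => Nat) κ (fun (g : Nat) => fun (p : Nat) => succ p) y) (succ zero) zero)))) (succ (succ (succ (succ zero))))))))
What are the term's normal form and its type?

reduced normal form:
  fun (σ : Type1) => vnil (Vec Nat (succ (succ (succ (succ (succ zero))))))
the term's type:
  forall (σ : Type1), Vec (Vec Nat (succ (succ (succ (succ (succ zero)))))) zero
observation: contracting a beta-redex first, the term normalizes in 8 steps.


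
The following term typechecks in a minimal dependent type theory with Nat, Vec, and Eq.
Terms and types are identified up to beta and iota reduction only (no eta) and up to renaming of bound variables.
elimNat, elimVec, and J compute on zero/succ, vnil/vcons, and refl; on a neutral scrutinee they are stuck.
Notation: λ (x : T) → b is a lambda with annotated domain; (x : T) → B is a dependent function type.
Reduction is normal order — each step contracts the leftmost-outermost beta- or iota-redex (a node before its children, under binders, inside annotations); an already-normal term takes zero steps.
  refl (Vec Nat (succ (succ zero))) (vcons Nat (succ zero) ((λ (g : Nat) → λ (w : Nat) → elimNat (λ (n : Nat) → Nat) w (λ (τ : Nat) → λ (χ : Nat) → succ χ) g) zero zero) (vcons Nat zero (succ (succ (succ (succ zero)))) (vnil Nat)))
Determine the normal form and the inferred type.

resulting normal form:
  refl (Vec Nat (succ (succ zero))) (vcons Nat (succ zero) zero (vcons Nat zero (succ (succ (succ (succ zero)))) (vnil Nat)))
the term's type:
  Eq (Vec Nat (succ (succ zero))) (vcons Nat (succ zero) zero (vcons Nat zero (succ (succ (succ (succ zero)))) (vnil Nat))) (vcons Nat (succ zero) zero (vcons Nat zero (succ (succ (succ (succ zero)))) (vnil Nat)))
observation: the first redex contracted is a beta-redex; the normal form is reached in 3 normal-order steps.


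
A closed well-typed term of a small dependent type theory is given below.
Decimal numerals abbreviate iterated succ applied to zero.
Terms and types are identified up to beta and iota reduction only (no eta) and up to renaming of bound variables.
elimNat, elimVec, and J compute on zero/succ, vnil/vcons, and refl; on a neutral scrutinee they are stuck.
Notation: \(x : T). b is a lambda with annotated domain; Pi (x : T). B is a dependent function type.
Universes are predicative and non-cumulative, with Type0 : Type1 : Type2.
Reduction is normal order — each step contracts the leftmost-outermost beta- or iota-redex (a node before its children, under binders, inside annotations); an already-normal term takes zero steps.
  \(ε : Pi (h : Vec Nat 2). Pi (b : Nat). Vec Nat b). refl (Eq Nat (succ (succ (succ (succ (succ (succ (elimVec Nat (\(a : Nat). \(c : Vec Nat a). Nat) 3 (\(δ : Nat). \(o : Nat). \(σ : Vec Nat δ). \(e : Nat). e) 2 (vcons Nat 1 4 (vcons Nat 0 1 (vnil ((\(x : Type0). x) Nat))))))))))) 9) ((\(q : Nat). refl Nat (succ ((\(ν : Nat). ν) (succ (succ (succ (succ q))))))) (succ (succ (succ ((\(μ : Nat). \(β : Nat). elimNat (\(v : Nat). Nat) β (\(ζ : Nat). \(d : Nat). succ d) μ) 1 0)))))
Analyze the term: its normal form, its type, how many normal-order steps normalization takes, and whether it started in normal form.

resulting normal form:
  \(ε : Pi (h : Vec Nat 2). Pi (b : Nat). Vec Nat b). refl (Eq Nat 9 9) (refl Nat 9)
inferred type:
  Pi (ε : Pi (h : Vec Nat 2). Pi (b : Nat). Vec Nat b). Eq (Eq Nat 9 9) (refl Nat 9) (refl Nat 9)
normal-order step count: 19
term was already normal: no
first redex: an elimVec iota-redex


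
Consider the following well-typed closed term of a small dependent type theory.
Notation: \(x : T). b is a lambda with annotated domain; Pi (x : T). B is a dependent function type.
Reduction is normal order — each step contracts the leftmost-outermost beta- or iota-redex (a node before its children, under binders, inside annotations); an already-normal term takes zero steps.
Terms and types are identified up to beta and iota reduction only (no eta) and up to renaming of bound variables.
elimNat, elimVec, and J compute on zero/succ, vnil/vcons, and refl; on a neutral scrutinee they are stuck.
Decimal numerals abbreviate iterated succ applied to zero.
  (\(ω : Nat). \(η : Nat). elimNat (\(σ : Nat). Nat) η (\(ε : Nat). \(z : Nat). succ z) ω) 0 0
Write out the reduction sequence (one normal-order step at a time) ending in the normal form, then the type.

normal-order reduction:
  (\(ω : Nat). \(η : Nat). elimNat (\(σ : Nat). Nat) η (\(ε : Nat). \(z : Nat). succ z) ω) 0 0
  ~> (\(ω : Nat). elimNat (\(η : Nat). Nat) ω (\(σ : Nat). \(ε : Nat). succ ε) 0) 0
  ~> elimNat (\(ω : Nat). Nat) 0 (\(η : Nat). \(σ : Nat). succ σ) 0
  ~> 0
inferred type:
  Nat


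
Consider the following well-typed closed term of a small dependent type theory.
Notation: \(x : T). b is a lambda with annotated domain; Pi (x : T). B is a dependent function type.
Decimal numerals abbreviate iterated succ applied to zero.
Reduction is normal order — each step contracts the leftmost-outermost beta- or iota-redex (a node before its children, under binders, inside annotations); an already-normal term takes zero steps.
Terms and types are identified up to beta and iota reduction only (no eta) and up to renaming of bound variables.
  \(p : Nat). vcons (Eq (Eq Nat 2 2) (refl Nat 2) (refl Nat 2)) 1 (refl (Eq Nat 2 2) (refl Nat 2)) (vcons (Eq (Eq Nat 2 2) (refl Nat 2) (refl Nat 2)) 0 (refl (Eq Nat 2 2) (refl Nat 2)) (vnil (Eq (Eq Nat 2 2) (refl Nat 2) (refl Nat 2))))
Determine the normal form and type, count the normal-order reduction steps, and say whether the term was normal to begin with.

normal form:
  \(p : Nat). vcons (Eq (Eq Nat 2 2) (refl Nat 2) (refl Nat 2)) 1 (refl (Eq Nat 2 2) (refl Nat 2)) (vcons (Eq (Eq Nat 2 2) (refl Nat 2) (refl Nat 2)) 0 (refl (Eq Nat 2 2) (refl Nat 2)) (vnil (Eq (Eq Nat 2 2) (refl Nat 2) (refl Nat 2))))
type:
  Pi (p : Nat). Vec (Eq (Eq Nat 2 2) (refl Nat 2) (refl Nat 2)) 2
reduction steps (normal order): 0
started in normal form: yes


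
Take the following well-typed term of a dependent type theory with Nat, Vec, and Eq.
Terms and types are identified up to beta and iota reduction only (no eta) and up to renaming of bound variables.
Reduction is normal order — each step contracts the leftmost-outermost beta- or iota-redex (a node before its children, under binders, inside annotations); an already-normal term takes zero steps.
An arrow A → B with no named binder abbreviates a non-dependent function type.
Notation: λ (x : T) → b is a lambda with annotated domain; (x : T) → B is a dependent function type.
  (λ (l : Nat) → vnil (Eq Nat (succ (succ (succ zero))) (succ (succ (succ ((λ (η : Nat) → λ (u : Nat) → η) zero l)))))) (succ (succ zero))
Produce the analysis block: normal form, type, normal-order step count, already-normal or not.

resulting normal form:
  vnil (Eq Nat (succ (succ (succ zero))) (succ (succ (succ zero))))
the term's type:
  Vec (Eq Nat (succ (succ (succ zero))) (succ (succ (succ zero)))) zero
reduction steps (normal order): 3
already normal: no
first redex: a beta-redex


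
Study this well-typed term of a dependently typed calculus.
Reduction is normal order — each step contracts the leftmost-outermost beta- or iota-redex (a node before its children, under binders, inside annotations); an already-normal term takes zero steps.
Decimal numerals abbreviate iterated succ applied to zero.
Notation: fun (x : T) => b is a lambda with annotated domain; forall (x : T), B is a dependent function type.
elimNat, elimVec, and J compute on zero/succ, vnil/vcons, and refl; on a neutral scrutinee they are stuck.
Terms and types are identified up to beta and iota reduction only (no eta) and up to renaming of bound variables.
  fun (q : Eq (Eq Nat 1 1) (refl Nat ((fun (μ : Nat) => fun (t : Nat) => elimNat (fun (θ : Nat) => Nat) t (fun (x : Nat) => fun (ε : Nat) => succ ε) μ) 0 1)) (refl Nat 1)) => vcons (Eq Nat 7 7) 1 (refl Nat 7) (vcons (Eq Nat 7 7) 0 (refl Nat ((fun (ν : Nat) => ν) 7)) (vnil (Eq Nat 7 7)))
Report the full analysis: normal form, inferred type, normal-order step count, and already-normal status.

normal form:
  fun (q : Eq (Eq Nat 1 1) (refl Nat 1) (refl Nat 1)) => vcons (Eq Nat 7 7) 1 (refl Nat 7) (vcons (Eq Nat 7 7) 0 (refl Nat 7) (vnil (Eq Nat 7 7)))
the term's type:
  forall (q : Eq (Eq Nat 1 1) (refl Nat 1) (refl Nat 1)), Vec (Eq Nat 7 7) 2
normal-order step count: 4
started in normal form: no
first redex: a beta-redex


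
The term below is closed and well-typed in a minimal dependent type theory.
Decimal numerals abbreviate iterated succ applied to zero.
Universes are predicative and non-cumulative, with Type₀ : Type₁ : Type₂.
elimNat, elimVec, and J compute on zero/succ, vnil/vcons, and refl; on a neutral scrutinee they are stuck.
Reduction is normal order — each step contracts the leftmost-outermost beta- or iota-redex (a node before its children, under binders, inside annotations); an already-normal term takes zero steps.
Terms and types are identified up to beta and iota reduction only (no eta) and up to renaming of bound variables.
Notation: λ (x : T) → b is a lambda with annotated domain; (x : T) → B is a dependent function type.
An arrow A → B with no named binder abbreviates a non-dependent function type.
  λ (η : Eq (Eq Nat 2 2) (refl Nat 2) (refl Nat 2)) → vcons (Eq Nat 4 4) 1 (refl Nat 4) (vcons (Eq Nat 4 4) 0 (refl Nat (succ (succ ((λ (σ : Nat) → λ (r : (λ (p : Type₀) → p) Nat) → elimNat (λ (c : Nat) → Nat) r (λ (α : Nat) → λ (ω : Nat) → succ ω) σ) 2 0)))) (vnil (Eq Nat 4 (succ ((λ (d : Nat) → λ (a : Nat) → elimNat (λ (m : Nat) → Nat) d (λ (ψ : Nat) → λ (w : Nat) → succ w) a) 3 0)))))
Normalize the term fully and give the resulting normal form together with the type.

resulting normal form:
  λ (η : Eq (Eq Nat 2 2) (refl Nat 2) (refl Nat 2)) → vcons (Eq Nat 4 4) 1 (refl Nat 4) (vcons (Eq Nat 4 4) 0 (refl Nat 4) (vnil (Eq Nat 4 4)))
type:
  Eq (Eq Nat 2 2) (refl Nat 2) (refl Nat 2) → Vec (Eq Nat 4 4) 2


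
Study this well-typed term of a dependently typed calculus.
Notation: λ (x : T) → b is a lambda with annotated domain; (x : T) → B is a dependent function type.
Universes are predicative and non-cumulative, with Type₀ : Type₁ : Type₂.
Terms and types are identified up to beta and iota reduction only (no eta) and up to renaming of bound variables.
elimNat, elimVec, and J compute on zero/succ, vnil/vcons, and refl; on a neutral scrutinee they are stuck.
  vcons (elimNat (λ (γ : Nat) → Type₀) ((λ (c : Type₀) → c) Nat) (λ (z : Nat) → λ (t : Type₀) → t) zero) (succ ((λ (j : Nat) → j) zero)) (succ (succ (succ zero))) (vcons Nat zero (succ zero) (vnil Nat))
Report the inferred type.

the term's type:
  Vec Nat (succ (succ zero))


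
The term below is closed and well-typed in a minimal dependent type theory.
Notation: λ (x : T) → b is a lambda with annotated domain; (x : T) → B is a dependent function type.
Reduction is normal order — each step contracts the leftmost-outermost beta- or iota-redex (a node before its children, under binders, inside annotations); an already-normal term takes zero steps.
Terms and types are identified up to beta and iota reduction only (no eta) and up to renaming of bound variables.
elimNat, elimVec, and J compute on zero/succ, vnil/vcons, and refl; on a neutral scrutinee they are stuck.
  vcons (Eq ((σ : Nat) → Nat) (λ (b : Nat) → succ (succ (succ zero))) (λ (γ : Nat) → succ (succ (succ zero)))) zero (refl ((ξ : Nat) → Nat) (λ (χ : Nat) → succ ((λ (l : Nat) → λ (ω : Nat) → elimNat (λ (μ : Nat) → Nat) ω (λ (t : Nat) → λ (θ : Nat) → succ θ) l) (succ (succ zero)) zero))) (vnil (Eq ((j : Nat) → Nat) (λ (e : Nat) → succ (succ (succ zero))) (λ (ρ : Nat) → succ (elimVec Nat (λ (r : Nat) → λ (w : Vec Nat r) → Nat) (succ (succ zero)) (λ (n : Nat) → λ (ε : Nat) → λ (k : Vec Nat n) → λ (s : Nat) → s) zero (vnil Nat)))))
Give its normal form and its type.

reduced normal form:
  vcons (Eq ((σ : Nat) → Nat) (λ (b : Nat) → succ (succ (succ zero))) (λ (γ : Nat) → succ (succ (succ zero)))) zero (refl ((ξ : Nat) → Nat) (λ (χ : Nat) → succ (succ (succ zero)))) (vnil (Eq ((l : Nat) → Nat) (λ (ω : Nat) → succ (succ (succ zero))) (λ (μ : Nat) → succ (succ (succ zero)))))
the term's type:
  Vec (Eq ((σ : Nat) → Nat) (λ (b : Nat) → succ (succ (succ zero))) (λ (γ : Nat) → succ (succ (succ zero)))) (succ zero)


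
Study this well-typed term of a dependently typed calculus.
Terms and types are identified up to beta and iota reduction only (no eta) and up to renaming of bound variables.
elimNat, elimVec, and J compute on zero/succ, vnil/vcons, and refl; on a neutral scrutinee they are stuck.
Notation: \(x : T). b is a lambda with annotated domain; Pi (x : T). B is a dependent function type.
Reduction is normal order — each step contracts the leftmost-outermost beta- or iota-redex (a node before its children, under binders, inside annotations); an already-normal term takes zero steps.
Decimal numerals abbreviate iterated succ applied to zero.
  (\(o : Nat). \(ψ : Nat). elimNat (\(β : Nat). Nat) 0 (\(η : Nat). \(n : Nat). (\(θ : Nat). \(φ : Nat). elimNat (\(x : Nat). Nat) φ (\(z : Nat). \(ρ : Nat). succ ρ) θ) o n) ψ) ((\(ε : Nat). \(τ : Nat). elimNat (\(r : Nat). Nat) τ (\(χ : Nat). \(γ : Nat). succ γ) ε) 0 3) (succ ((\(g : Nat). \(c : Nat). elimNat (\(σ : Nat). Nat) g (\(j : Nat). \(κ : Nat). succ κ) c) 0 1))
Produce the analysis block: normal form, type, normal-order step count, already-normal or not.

reduced normal form:
  6
the term's type:
  Nat
normal-order step count: 45
started in normal form: no
first contracted redex: a beta-redex


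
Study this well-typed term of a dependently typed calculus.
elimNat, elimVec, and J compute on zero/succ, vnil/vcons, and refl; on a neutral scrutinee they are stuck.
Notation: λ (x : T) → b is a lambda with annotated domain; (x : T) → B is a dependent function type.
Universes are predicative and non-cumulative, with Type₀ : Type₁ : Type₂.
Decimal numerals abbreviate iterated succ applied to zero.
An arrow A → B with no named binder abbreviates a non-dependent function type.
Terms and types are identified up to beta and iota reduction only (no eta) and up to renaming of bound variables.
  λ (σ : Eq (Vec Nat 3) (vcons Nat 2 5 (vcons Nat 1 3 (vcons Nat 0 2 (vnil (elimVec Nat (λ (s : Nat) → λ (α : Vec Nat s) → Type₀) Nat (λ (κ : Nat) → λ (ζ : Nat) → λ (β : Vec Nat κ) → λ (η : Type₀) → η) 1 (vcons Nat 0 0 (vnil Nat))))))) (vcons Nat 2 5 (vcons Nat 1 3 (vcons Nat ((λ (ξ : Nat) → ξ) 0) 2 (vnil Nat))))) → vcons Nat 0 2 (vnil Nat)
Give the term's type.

the term's type:
  Eq (Vec Nat 3) (vcons Nat 2 5 (vcons Nat 1 3 (vcons Nat 0 2 (vnil Nat)))) (vcons Nat 2 5 (vcons Nat 1 3 (vcons Nat 0 2 (vnil Nat)))) → Vec Nat 1


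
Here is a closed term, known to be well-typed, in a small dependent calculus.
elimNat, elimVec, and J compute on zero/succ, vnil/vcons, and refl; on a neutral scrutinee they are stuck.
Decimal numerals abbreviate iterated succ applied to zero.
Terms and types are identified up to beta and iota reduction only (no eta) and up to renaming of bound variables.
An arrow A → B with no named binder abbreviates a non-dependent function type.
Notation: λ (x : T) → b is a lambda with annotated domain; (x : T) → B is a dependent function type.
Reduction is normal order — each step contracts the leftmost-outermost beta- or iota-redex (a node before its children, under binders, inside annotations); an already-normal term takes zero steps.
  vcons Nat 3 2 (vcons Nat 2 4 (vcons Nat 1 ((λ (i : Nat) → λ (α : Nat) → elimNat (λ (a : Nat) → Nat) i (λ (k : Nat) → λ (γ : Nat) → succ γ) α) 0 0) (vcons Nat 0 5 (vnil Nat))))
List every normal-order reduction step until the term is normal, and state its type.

normal-order reduction sequence:
  vcons Nat 3 2 (vcons Nat 2 4 (vcons Nat 1 ((λ (i : Nat) → λ (α : Nat) → elimNat (λ (a : Nat) → Nat) i (λ (k : Nat) → λ (γ : Nat) → succ γ) α) 0 0) (vcons Nat 0 5 (vnil Nat))))
  ~> vcons Nat 3 2 (vcons Nat 2 4 (vcons Nat 1 ((λ (i : Nat) → elimNat (λ (α : Nat) → Nat) 0 (λ (a : Nat) → λ (k : Nat) → succ k) i) 0) (vcons Nat 0 5 (vnil Nat))))
  ~> vcons Nat 3 2 (vcons Nat 2 4 (vcons Nat 1 (elimNat (λ (i : Nat) → Nat) 0 (λ (α : Nat) → λ (a : Nat) → succ a) 0) (vcons Nat 0 5 (vnil Nat))))
  ~> vcons Nat 3 2 (vcons Nat 2 4 (vcons Nat 1 0 (vcons Nat 0 5 (vnil Nat))))
inferred type:
  Vec Nat 4
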